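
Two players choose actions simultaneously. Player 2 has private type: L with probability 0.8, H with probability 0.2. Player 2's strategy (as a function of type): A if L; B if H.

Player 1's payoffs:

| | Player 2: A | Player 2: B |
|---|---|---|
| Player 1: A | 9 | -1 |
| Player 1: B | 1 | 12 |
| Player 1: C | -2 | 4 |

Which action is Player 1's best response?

Compute Player 1's expected payoff for each action, taking the expectation over Player 2's type.
E[A] = 0.8·(9) + 0.2·(-1) = 7
E[B] = 0.8·(1) + 0.2·(12) = 3.2
E[C] = 0.8·(-2) + 0.2·(4) = -0.8
Best response: A (7 is the largest).

A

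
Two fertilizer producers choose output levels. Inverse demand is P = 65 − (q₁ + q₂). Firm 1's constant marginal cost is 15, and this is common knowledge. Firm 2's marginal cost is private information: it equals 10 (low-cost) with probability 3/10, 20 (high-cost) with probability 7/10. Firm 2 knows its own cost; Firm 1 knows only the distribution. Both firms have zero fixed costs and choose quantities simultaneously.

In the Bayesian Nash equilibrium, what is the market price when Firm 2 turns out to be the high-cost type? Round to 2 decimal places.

33.83

Each type of Firm 2 best-responds to q₁; Firm 1 best-responds to the expected q₂ over Firm 2's types.
Firm 2 with cost c maximizes (65 − (q₁+q₂) − c)·q₂, giving q₂(c) = (65 − c − q₁)/2.
E[c₂] = 3/10·10 + 7/10·20 = 17
Firm 1's FOC against E[q₂] yields q₁ = (65 − 2·15 + E[c₂])/3 = (65 − 30 + 17)/3 = 17.3333.
q₂(high-cost) = 13.8333, so P = 65 − (17.3333 + 13.8333) = 33.8333.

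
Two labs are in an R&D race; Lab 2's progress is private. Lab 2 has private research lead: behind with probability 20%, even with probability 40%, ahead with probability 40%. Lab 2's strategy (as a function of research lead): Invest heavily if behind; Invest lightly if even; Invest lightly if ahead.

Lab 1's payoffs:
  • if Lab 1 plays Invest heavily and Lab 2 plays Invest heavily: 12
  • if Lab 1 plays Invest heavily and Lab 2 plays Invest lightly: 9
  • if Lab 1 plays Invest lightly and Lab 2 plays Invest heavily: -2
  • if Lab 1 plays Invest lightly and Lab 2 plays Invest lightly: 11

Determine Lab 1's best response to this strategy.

E[Invest heavily] = 0.2·(12) + 0.4·(9) + 0.4·(9) = 9.6
E[Invest lightly] = 0.2·(-2) + 0.4·(11) + 0.4·(11) = 8.4
Best response: Invest heavily (9.6 is the largest).

Invest heavily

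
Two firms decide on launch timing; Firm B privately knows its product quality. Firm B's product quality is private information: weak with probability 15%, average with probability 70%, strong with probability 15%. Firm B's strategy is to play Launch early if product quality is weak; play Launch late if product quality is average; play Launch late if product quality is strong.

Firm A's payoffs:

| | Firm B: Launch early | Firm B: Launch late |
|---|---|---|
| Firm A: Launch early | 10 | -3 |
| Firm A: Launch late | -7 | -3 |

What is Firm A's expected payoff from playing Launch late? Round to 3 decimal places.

-3.600

E[Launch late] = 0.15·(-7) + 0.7·(-3) + 0.15·(-3) = (-1.05) + (-2.1) + (-0.45) = -3.6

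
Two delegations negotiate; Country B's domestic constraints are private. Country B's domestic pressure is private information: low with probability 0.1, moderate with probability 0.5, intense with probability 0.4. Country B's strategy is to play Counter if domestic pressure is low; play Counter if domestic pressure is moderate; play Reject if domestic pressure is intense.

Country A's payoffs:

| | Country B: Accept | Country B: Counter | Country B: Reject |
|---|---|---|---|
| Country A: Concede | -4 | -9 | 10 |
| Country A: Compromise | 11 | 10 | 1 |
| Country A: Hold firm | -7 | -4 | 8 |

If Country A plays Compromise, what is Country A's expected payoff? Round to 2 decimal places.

6.40

E[Compromise] = 0.1·10 + 0.5·10 + 0.4·1 = 1 + 5 + 0.4 = 6.4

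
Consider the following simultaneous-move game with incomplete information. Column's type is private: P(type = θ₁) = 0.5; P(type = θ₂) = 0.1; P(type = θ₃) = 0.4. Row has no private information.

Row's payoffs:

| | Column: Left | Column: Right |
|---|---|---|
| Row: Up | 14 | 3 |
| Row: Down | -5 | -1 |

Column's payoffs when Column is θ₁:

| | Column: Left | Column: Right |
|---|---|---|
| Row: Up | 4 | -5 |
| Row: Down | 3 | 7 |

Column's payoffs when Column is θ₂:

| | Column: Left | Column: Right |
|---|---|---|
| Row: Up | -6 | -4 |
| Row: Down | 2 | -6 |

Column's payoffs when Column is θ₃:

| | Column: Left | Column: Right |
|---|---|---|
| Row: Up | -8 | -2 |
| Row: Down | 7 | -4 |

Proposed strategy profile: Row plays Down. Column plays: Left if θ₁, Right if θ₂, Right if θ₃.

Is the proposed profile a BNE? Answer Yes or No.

Row plays Down: E[Down] = 0.5·(-5) + 0.1·(-1) + 0.4·(-1) = -3; E[Up] = 8.5. Not best-responding. ✗
Column (type θ₁), facing Down: Left gives 3, Right gives 7. Proposed Left is not best — profitable deviation exists. ✗
Column (type θ₂), facing Down: Left gives 2, Right gives -6. Proposed Right is not best — profitable deviation exists. ✗
Column (type θ₃), facing Down: Left gives 7, Right gives -4. Proposed Right is not best — profitable deviation exists. ✗

No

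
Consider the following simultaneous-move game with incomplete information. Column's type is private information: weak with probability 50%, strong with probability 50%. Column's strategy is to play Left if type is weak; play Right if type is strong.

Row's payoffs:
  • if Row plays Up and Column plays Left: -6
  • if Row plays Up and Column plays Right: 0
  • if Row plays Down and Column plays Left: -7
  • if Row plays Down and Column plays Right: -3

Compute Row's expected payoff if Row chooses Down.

Take the expectation over Column's type, weighting each type's action by its prior probability.
E[Down] = 0.5·(-7) + 0.5·(-3) = (-3.5) + (-1.5) = -5

-5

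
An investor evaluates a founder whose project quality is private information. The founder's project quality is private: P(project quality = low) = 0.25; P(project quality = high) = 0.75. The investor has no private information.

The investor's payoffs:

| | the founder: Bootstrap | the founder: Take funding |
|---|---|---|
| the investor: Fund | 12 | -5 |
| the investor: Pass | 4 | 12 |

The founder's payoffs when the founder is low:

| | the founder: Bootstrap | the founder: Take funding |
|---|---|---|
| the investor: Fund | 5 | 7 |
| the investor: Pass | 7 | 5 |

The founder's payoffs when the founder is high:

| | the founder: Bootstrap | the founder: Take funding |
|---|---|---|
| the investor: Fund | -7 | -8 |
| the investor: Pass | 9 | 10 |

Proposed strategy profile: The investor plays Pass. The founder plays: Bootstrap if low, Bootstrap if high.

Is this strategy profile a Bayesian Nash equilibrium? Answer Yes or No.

No

The investor plays Pass: E[Pass] = 0.25·(4) + 0.75·(4) = 4; E[Fund] = 12. Not best-responding. ✗
The founder (project quality low), facing Pass: Bootstrap gives 7, Take funding gives 5. Proposed Bootstrap is best. ✓
The founder (project quality high), facing Pass: Bootstrap gives 9, Take funding gives 10. Proposed Bootstrap is not best — profitable deviation exists. ✗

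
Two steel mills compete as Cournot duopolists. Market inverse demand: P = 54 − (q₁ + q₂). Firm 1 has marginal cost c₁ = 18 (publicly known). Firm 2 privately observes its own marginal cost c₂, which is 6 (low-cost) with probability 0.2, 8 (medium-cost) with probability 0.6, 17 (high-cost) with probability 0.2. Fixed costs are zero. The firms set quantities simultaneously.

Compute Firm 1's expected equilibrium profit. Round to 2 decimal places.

83.42

Type-c best response for Firm 2: q₂(c) = (54 − c)/2 − q₁/2.
Firm 1 maximizes expected profit; its first-order condition is 54 − 2q₁ − E[q₂] − 18 = 0.
Substituting E[q₂] and solving: E[c₂] = 9.4, so q₁ = (54 − 2·18 + 9.4)/3 = 9.13333.
E[P] = 54 − (q₁ + E[q₂]) = 27.1333; Firm 1's expected profit = (E[P] − 18)·q₁ = (27.1333 − 18)·9.13333 = 83.4178.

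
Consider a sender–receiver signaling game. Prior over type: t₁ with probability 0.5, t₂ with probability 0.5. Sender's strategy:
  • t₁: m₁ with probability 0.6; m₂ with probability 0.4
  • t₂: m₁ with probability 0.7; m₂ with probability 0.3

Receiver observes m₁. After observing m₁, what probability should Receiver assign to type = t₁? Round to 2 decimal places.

0.46

P(m₁) = 0.5·0.6 + 0.5·0.7 = 0.65
P(t₁ | m₁) = (0.5·0.6) / 0.65 = 0.3 / 0.65 = 0.461538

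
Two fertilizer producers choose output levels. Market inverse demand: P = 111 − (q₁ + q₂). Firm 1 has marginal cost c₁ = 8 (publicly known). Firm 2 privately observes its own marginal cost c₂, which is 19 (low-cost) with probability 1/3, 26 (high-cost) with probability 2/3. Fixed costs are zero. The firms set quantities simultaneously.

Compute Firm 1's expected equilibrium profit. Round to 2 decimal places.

1564.64

Type-c best response for Firm 2: q₂(c) = (111 − c)/2 − q₁/2.
Firm 1 maximizes expected profit; its first-order condition is 111 − 2q₁ − E[q₂] − 8 = 0.
Substituting E[q₂] and solving: E[c₂] = 23.6667, so q₁ = (111 − 2·8 + 23.6667)/3 = 39.5556.
E[P] = 111 − (q₁ + E[q₂]) = 47.5556; Firm 1's expected profit = (E[P] − 8)·q₁ = (47.5556 − 8)·39.5556 = 1564.64.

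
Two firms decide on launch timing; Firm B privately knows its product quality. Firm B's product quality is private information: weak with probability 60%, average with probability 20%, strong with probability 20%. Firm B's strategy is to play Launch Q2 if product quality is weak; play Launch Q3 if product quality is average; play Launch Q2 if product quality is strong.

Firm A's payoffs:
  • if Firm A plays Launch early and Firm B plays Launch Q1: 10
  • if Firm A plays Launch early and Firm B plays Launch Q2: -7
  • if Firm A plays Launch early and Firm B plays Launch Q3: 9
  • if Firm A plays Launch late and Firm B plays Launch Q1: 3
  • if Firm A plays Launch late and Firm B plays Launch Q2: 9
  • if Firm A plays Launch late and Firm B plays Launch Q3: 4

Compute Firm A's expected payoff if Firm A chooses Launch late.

E[Launch late] = 0.6·9 + 0.2·4 + 0.2·9 = 5.4 + 0.8 + 1.8 = 8

8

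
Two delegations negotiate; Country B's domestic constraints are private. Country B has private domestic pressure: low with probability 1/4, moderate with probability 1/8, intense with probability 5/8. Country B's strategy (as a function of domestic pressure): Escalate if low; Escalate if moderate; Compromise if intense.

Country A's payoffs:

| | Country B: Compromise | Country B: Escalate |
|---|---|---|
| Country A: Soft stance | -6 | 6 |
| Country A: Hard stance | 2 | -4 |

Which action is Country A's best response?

E[Soft stance] = 1/4·(6) + 1/8·(6) + 5/8·(-6) = -3/2
E[Hard stance] = 1/4·(-4) + 1/8·(-4) + 5/8·(2) = -1/4
Best response: Hard stance (-1/4 is the largest).

Hard stance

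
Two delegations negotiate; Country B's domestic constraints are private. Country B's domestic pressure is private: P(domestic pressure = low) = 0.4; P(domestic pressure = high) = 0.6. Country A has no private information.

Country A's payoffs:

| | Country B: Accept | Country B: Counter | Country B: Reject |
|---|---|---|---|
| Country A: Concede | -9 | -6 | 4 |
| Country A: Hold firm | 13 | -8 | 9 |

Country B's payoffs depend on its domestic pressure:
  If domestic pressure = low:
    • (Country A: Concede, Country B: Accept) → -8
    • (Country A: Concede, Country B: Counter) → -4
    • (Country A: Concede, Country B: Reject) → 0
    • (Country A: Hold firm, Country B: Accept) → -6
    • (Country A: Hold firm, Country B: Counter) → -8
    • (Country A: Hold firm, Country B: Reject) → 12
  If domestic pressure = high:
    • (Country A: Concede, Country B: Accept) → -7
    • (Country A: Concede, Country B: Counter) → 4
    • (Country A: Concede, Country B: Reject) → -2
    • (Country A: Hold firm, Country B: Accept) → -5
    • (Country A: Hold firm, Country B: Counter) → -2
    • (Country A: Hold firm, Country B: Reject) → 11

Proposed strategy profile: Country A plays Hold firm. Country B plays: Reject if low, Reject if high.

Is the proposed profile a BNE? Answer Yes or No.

A profile is a BNE iff every type of every player is best-responding given beliefs about the other side.
Country A plays Hold firm: E[Hold firm] = 0.4·(9) + 0.6·(9) = 9; E[Concede] = 4. Best-responding. ✓
Country B (domestic pressure low), facing Hold firm: Accept gives -6, Counter gives -8, Reject gives 12. Proposed Reject is best. ✓
Country B (domestic pressure high), facing Hold firm: Accept gives -5, Counter gives -2, Reject gives 11. Proposed Reject is best. ✓

Yes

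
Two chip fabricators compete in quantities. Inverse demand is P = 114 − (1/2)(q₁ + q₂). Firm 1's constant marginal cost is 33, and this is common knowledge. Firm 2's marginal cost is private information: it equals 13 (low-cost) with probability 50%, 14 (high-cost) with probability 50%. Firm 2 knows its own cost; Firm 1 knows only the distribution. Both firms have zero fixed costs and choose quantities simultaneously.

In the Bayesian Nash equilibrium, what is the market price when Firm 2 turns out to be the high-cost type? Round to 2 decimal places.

53.75

Type-c best response for Firm 2: q₂(c) = (114 − c) − q₁/2.
Firm 1 maximizes expected profit; its first-order condition is 114 − q₁ − (1/2)E[q₂] − 33 = 0.
Substituting E[q₂] and solving: E[c₂] = 13.5, so q₁ = (114 − 2·33 + 13.5)/(3/2) = 41.
q₂(high-cost) = 79.5, so P = 114 − (1/2)·(41 + 79.5) = 53.75.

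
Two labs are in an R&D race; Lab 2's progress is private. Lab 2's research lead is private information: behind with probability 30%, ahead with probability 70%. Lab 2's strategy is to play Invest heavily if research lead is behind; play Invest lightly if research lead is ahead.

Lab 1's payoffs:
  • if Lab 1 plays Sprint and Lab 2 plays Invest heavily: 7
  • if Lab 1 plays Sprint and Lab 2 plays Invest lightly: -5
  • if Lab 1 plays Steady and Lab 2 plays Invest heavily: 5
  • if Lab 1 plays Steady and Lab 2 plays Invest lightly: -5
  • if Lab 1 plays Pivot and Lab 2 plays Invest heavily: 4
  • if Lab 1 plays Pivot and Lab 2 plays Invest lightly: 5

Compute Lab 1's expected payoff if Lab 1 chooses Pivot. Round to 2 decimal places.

4.70

E[Pivot] = 0.3·4 + 0.7·5 = 1.2 + 3.5 = 4.7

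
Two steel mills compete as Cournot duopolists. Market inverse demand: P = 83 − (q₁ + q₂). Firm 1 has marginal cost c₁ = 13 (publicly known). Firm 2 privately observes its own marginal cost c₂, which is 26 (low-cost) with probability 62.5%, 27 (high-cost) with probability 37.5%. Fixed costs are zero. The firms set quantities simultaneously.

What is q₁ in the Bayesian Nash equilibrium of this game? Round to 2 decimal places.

Type-c best response for Firm 2: q₂(c) = (83 − c)/2 − q₁/2.
Firm 1 maximizes expected profit; its first-order condition is 83 − 2q₁ − E[q₂] − 13 = 0.
Substituting E[q₂] and solving: E[c₂] = 26.375, so q₁ = (83 − 2·13 + 26.375)/3 = 27.7917.

27.79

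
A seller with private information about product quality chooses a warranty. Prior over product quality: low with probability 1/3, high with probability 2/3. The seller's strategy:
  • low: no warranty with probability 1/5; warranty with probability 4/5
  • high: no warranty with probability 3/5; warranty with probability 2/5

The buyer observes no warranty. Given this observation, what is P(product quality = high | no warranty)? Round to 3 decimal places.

P(no warranty) = (1/3)·(1/5) + (2/3)·(3/5) = 7/15
P(high | no warranty) = ((2/3)·(3/5)) / (7/15) = (2/5) / (7/15) = 6/7

0.857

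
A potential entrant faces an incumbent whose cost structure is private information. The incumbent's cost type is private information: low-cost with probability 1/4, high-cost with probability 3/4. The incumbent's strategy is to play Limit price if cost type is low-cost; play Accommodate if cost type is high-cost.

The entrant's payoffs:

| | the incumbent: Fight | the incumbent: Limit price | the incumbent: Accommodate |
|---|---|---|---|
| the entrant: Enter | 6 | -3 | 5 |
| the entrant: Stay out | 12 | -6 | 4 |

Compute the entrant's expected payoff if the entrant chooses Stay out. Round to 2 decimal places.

E[Stay out] = 1/4·(-6) + 3/4·4 = (-3/2) + 3 = 3/2

1.50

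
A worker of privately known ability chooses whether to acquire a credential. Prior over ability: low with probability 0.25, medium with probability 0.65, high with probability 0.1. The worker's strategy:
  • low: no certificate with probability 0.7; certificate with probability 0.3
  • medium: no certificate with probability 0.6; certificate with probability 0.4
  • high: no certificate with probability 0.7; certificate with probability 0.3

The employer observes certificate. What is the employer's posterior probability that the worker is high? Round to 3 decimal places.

P(certificate) = 0.25·0.3 + 0.65·0.4 + 0.1·0.3 = 0.365
P(high | certificate) = (0.1·0.3) / 0.365 = 0.03 / 0.365 = 0.0821918

0.082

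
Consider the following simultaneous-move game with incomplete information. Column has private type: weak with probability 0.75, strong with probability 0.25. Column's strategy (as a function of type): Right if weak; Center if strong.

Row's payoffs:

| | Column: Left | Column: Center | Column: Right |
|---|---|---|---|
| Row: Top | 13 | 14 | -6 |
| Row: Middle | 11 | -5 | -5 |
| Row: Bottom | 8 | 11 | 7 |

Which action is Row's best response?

E[Top] = 0.75·(-6) + 0.25·(14) = -1
E[Middle] = 0.75·(-5) + 0.25·(-5) = -5
E[Bottom] = 0.75·(7) + 0.25·(11) = 8
Best response: Bottom (8 is the largest).

Bottom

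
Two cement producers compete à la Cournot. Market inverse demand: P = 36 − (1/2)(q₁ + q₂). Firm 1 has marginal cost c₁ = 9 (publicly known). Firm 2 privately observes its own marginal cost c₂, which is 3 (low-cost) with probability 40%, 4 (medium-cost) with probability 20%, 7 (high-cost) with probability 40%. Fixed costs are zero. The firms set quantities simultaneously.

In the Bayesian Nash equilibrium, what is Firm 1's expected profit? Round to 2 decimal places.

Firm 2 with cost c maximizes (36 − (1/2)(q₁+q₂) − c)·q₂, giving q₂(c) = (36 − c − (1/2)q₁).
E[c₂] = 0.4·3 + 0.2·4 + 0.4·7 = 4.8
Firm 1's FOC against E[q₂] yields q₁ = (36 − 2·9 + E[c₂])/(3/2) = (36 − 18 + 4.8)/(3/2) = 15.2.
E[P] = 36 − (1/2)·(q₁ + E[q₂]) = 16.6; Firm 1's expected profit = (E[P] − 9)·q₁ = (16.6 − 9)·15.2 = 115.52.

115.52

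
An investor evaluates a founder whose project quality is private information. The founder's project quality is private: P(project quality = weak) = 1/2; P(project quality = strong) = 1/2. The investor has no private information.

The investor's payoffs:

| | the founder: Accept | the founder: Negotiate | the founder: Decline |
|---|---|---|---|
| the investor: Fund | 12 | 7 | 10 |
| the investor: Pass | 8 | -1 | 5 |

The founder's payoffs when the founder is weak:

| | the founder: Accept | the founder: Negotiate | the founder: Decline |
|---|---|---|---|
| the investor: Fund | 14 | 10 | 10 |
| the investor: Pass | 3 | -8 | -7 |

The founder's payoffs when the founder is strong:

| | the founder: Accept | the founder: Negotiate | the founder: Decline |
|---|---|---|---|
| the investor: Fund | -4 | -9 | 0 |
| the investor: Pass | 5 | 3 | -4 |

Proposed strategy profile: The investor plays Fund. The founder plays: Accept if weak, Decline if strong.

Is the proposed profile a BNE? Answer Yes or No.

Yes

A profile is a BNE iff every type of every player is best-responding given beliefs about the other side.
The investor plays Fund: E[Fund] = 1/2·(12) + 1/2·(10) = 11; E[Pass] = 13/2. Best-responding. ✓
The founder (project quality weak), facing Fund: Accept gives 14, Negotiate gives 10, Decline gives 10. Proposed Accept is best. ✓
The founder (project quality strong), facing Fund: Accept gives -4, Negotiate gives -9, Decline gives 0. Proposed Decline is best. ✓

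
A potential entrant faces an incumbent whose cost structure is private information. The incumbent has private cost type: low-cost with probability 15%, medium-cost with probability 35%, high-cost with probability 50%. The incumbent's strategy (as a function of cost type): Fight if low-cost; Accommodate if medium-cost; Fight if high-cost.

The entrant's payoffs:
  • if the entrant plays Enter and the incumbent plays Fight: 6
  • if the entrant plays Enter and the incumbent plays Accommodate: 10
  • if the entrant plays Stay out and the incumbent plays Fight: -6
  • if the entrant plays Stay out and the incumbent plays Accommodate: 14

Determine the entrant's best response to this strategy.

Compute the entrant's expected payoff for each action, taking the expectation over the incumbent's type.
E[Enter] = 0.15·(6) + 0.35·(10) + 0.5·(6) = 7.4
E[Stay out] = 0.15·(-6) + 0.35·(14) + 0.5·(-6) = 1
Best response: Enter (7.4 is the largest).

Enter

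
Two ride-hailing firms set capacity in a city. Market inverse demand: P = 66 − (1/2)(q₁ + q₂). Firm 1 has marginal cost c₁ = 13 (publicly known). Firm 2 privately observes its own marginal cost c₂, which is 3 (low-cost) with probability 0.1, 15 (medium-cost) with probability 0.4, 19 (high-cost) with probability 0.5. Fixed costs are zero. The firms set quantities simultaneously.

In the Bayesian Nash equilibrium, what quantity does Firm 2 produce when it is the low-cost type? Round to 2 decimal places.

44.40

Firm 2 with cost c maximizes (66 − (1/2)(q₁+q₂) − c)·q₂, giving q₂(c) = (66 − c − (1/2)q₁).
E[c₂] = 0.1·3 + 0.4·15 + 0.5·19 = 15.8
Firm 1's FOC against E[q₂] yields q₁ = (66 − 2·13 + E[c₂])/(3/2) = (66 − 26 + 15.8)/(3/2) = 37.2.
q₂(low-cost) = (66 − 3 − (1/2)·37.2) = 44.4.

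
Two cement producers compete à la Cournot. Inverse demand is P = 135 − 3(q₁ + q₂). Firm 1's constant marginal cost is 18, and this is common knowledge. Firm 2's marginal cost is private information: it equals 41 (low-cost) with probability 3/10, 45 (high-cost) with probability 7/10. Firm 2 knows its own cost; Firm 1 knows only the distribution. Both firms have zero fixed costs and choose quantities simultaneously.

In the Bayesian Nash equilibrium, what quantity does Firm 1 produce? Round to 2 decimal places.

15.87

Each type of Firm 2 best-responds to q₁; Firm 1 best-responds to the expected q₂ over Firm 2's types.
Firm 2 with cost c maximizes (135 − 3(q₁+q₂) − c)·q₂, giving q₂(c) = (135 − c − 3q₁)/6.
E[c₂] = 3/10·41 + 7/10·45 = 43.8
Firm 1's FOC against E[q₂] yields q₁ = (135 − 2·18 + E[c₂])/9 = (135 − 36 + 43.8)/9 = 15.8667.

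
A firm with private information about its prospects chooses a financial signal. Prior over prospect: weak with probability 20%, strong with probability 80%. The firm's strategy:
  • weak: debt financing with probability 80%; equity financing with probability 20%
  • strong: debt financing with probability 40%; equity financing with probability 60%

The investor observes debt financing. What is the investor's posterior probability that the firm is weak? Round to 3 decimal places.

P(debt financing) = 0.2·0.8 + 0.8·0.4 = 0.48
P(weak | debt financing) = (0.2·0.8) / 0.48 = 0.16 / 0.48 = 0.333333

0.333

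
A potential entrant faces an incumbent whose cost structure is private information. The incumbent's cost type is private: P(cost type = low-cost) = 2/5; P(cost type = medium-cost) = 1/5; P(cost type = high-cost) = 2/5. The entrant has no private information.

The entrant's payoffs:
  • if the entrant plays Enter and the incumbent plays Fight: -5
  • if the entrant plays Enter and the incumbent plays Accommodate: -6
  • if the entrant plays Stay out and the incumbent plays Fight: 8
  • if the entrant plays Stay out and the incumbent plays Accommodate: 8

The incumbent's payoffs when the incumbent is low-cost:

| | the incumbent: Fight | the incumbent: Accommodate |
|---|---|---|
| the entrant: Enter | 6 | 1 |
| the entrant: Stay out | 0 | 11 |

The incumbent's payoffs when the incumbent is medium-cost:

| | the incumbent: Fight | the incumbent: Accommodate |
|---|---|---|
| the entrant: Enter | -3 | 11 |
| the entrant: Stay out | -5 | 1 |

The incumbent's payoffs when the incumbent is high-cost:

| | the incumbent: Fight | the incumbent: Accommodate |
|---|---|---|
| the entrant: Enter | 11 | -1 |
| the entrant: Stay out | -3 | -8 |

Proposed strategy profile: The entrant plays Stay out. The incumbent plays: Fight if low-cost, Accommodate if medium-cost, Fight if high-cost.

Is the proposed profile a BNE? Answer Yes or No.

A profile is a BNE iff every type of every player is best-responding given beliefs about the other side.
The entrant plays Stay out: E[Stay out] = 2/5·(8) + 1/5·(8) + 2/5·(8) = 8; E[Enter] = -26/5. Best-responding. ✓
The incumbent (cost type low-cost), facing Stay out: Fight gives 0, Accommodate gives 11. Proposed Fight is not best — profitable deviation exists. ✗
The incumbent (cost type medium-cost), facing Stay out: Fight gives -5, Accommodate gives 1. Proposed Accommodate is best. ✓
The incumbent (cost type high-cost), facing Stay out: Fight gives -3, Accommodate gives -8. Proposed Fight is best. ✓

No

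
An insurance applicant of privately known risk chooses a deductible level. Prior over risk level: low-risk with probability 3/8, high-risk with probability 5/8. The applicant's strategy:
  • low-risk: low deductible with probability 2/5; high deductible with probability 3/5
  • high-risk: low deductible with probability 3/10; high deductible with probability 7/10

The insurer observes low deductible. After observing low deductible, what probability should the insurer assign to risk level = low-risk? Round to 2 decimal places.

0.44

Apply Bayes' rule using the sender's strategy as the likelihood.
P(low deductible) = (3/8)·(2/5) + (5/8)·(3/10) = 27/80
P(low-risk | low deductible) = ((3/8)·(2/5)) / (27/80) = (3/20) / (27/80) = 4/9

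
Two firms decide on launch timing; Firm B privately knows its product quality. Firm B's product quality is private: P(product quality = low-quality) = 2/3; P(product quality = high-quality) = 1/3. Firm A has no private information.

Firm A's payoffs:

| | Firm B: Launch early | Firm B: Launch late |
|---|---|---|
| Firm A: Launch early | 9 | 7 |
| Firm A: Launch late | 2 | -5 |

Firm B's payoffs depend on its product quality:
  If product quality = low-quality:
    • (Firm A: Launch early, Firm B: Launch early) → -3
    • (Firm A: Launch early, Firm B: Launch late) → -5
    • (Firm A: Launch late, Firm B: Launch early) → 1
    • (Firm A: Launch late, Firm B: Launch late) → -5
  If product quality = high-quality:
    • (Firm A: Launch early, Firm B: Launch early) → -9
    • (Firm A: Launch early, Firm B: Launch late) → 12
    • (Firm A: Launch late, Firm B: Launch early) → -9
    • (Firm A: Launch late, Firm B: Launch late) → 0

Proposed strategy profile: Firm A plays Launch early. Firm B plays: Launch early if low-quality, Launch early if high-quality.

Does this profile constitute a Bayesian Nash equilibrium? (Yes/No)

No

A profile is a BNE iff every type of every player is best-responding given beliefs about the other side.
Firm A plays Launch early: E[Launch early] = 2/3·(9) + 1/3·(9) = 9; E[Launch late] = 2. Best-responding. ✓
Firm B (product quality low-quality), facing Launch early: Launch early gives -3, Launch late gives -5. Proposed Launch early is best. ✓
Firm B (product quality high-quality), facing Launch early: Launch early gives -9, Launch late gives 12. Proposed Launch early is not best — profitable deviation exists. ✗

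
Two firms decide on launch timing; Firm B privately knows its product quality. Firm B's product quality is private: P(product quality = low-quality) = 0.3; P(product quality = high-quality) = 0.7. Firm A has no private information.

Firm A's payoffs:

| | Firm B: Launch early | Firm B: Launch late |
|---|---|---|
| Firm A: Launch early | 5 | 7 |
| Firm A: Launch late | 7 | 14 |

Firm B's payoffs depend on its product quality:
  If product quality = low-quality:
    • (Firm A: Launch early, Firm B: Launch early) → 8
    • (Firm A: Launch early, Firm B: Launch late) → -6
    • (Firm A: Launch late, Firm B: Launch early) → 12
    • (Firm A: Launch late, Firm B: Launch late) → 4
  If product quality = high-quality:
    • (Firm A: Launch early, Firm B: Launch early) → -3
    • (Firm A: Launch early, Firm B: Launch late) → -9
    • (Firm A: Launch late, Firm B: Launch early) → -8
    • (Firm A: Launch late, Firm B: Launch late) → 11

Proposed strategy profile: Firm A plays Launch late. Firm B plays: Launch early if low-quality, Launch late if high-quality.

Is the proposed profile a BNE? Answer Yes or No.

A profile is a BNE iff every type of every player is best-responding given beliefs about the other side.
Firm A plays Launch late: E[Launch late] = 0.3·(7) + 0.7·(14) = 11.9; E[Launch early] = 6.4. Best-responding. ✓
Firm B (product quality low-quality), facing Launch late: Launch early gives 12, Launch late gives 4. Proposed Launch early is best. ✓
Firm B (product quality high-quality), facing Launch late: Launch early gives -8, Launch late gives 11. Proposed Launch late is best. ✓

Yes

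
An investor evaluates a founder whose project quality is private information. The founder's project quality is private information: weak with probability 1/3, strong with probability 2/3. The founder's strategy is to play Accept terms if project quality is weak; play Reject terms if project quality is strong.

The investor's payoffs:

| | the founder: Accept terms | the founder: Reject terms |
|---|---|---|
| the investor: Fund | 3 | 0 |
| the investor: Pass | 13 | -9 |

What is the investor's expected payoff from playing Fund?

1

E[Fund] = 1/3·3 + 2/3·0 = 1 + 0 = 1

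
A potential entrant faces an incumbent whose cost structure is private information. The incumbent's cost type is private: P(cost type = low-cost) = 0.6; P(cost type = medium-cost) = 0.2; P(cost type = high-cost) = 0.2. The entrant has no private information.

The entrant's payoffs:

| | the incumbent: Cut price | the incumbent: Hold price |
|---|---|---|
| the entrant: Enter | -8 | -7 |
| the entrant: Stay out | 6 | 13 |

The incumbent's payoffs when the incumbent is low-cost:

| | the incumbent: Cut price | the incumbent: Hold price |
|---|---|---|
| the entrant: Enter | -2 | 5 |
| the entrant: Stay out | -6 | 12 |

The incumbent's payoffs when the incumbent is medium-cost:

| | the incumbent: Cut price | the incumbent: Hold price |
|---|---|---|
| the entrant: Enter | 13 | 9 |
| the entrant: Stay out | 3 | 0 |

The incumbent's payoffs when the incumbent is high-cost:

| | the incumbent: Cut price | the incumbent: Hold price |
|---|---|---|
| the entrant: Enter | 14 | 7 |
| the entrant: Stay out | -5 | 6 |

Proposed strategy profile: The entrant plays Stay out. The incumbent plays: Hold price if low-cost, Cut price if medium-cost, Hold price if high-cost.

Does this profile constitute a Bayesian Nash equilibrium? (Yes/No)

The entrant plays Stay out: E[Stay out] = 0.6·(13) + 0.2·(6) + 0.2·(13) = 11.6; E[Enter] = -7.2. Best-responding. ✓
The incumbent (cost type low-cost), facing Stay out: Cut price gives -6, Hold price gives 12. Proposed Hold price is best. ✓
The incumbent (cost type medium-cost), facing Stay out: Cut price gives 3, Hold price gives 0. Proposed Cut price is best. ✓
The incumbent (cost type high-cost), facing Stay out: Cut price gives -5, Hold price gives 6. Proposed Hold price is best. ✓

Yes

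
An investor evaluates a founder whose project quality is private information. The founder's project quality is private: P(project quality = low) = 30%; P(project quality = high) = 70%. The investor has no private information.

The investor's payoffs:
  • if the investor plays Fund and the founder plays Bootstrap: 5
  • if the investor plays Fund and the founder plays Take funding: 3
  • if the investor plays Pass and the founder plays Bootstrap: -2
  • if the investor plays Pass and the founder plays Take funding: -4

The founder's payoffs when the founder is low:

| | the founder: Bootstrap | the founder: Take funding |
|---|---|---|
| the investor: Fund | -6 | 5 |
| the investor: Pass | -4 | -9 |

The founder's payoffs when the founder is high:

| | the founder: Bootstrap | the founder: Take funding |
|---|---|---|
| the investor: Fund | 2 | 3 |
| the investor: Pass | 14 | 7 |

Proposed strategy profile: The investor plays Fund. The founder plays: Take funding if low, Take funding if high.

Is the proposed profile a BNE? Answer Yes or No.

The investor plays Fund: E[Fund] = 0.3·(3) + 0.7·(3) = 3; E[Pass] = -4. Best-responding. ✓
The founder (project quality low), facing Fund: Bootstrap gives -6, Take funding gives 5. Proposed Take funding is best. ✓
The founder (project quality high), facing Fund: Bootstrap gives 2, Take funding gives 3. Proposed Take funding is best. ✓

Yes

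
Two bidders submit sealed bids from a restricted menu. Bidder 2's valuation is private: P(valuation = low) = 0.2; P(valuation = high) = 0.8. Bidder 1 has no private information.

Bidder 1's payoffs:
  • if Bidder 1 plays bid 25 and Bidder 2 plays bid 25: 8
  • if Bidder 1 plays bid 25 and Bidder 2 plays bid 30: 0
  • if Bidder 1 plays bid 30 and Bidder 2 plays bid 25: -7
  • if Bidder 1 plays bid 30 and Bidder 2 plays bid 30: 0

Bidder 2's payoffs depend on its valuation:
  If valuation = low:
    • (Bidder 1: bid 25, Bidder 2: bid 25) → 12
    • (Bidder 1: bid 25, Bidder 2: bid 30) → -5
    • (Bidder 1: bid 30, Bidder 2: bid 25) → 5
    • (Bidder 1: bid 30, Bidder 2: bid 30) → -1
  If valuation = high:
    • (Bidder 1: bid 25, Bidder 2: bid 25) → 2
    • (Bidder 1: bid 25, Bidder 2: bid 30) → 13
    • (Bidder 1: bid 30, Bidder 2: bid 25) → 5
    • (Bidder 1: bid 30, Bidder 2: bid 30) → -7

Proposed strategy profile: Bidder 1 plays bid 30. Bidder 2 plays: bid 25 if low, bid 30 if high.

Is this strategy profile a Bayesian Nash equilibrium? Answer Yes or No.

A profile is a BNE iff every type of every player is best-responding given beliefs about the other side.
Bidder 1 plays bid 30: E[bid 30] = 0.2·(-7) + 0.8·(0) = -1.4; E[bid 25] = 1.6. Not best-responding. ✗
Bidder 2 (valuation low), facing bid 30: bid 25 gives 5, bid 30 gives -1. Proposed bid 25 is best. ✓
Bidder 2 (valuation high), facing bid 30: bid 25 gives 5, bid 30 gives -7. Proposed bid 30 is not best — profitable deviation exists. ✗

No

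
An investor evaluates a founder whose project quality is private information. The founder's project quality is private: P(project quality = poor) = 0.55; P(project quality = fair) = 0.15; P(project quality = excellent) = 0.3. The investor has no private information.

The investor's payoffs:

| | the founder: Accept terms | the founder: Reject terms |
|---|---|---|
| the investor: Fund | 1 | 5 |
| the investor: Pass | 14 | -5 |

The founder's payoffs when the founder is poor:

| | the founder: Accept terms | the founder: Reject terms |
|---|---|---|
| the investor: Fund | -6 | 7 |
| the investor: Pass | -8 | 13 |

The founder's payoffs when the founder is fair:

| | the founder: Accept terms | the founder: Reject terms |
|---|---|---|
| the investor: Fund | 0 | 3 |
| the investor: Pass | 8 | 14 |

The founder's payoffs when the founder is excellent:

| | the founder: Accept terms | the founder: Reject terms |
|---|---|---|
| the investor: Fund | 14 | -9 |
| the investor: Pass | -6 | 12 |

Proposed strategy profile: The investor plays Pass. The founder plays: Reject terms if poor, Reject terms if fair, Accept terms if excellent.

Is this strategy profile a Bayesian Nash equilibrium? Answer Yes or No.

No

The investor plays Pass: E[Pass] = 0.55·(-5) + 0.15·(-5) + 0.3·(14) = 0.7; E[Fund] = 3.8. Not best-responding. ✗
The founder (project quality poor), facing Pass: Accept terms gives -8, Reject terms gives 13. Proposed Reject terms is best. ✓
The founder (project quality fair), facing Pass: Accept terms gives 8, Reject terms gives 14. Proposed Reject terms is best. ✓
The founder (project quality excellent), facing Pass: Accept terms gives -6, Reject terms gives 12. Proposed Accept terms is not best — profitable deviation exists. ✗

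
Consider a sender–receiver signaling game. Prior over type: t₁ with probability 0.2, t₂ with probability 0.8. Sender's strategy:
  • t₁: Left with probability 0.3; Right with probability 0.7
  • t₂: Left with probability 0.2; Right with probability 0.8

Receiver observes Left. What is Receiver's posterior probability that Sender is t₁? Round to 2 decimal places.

0.27

Apply Bayes' rule using the sender's strategy as the likelihood.
P(Left) = 0.2·0.3 + 0.8·0.2 = 0.22
P(t₁ | Left) = (0.2·0.3) / 0.22 = 0.06 / 0.22 = 0.272727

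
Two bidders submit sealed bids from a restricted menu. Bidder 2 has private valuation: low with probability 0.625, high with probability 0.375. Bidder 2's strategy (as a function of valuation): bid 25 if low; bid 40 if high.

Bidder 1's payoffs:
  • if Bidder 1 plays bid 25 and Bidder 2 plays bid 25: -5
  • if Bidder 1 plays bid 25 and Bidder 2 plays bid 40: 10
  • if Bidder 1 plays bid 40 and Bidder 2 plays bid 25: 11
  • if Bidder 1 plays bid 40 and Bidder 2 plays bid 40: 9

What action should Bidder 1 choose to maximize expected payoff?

E[bid 25] = 0.625·(-5) + 0.375·(10) = 0.625
E[bid 40] = 0.625·(11) + 0.375·(9) = 10.25
Best response: bid 40 (10.25 is the largest).

bid 40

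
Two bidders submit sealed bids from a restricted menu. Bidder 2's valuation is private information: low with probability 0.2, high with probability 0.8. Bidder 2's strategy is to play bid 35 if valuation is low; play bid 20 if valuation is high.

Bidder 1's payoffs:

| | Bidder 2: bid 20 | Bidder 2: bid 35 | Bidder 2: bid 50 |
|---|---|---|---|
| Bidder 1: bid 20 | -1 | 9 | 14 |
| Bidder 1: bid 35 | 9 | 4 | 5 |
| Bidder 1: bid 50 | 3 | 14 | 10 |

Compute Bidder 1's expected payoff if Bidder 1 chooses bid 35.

E[bid 35] = 0.2·4 + 0.8·9 = 0.8 + 7.2 = 8

8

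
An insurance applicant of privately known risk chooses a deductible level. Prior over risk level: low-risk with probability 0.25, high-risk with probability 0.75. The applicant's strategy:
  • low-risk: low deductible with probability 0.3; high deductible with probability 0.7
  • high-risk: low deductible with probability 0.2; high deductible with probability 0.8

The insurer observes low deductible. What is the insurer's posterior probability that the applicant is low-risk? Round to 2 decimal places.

0.33

P(low deductible) = 0.25·0.3 + 0.75·0.2 = 0.225
P(low-risk | low deductible) = (0.25·0.3) / 0.225 = 0.075 / 0.225 = 0.333333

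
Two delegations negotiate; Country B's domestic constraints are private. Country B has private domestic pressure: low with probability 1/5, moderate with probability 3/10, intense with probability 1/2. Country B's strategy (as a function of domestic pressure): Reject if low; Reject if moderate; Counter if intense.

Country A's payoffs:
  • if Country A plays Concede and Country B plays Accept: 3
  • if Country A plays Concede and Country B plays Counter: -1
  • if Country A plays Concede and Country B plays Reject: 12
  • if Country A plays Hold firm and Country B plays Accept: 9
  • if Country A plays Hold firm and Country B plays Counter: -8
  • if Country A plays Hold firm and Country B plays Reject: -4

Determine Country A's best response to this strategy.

Compute Country A's expected payoff for each action, taking the expectation over Country B's type.
E[Concede] = 1/5·(12) + 3/10·(12) + 1/2·(-1) = 11/2
E[Hold firm] = 1/5·(-4) + 3/10·(-4) + 1/2·(-8) = -6
Best response: Concede (11/2 is the largest).

Concede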